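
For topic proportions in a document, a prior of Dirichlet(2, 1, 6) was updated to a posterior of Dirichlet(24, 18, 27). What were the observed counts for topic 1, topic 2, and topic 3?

counts (22, 17, 21)

For a Dirichlet(α) prior with multinomial counts c, the posterior is Dirichlet(α + c) componentwise.
Counts are posterior − prior componentwise: 24−2=22, 18−1=17, 27−6=21.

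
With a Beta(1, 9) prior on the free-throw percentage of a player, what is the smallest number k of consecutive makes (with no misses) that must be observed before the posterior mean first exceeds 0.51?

k = 9

After k makes and 0 misses the posterior is Beta(1+k, 9), with mean (1+k)/(1+9+k).
Set (1+k)/(10+k) > 0.51 and solve: k > (0.51·10 − 1)/(1 − 0.51) = 8.367.
The smallest integer exceeding 8.367 is 9, and checking k=9: (10)/(19) = 0.5263 > 0.51.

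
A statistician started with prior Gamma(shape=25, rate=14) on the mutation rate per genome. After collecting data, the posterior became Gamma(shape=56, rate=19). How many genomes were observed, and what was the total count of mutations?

n = 5 genomes with total 31 mutations

A Gamma(α, β) prior (rate parametrization) on a Poisson rate with n observations summing to S gives posterior Gamma(α+S, β+n).
Matching: Σxᵢ = 56 − 25 = 31 and n = 19 − 14 = 5.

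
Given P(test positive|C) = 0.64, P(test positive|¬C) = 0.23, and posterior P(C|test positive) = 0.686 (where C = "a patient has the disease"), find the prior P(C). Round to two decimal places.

Bayes' rule in odds form gives O(C|E) = O(C)·[P(E|C)/P(E|¬C)], hence O(C) = O(C|E)/LR.
Posterior odds = 0.686/(1−0.686) = 2.1847. LR = 0.64/0.23 = 2.7826.
Prior odds = 2.1847/2.7826 = 0.7851, so P(C) = 0.7851/(1+0.7851) ≈ 0.44.

P(C) = 0.44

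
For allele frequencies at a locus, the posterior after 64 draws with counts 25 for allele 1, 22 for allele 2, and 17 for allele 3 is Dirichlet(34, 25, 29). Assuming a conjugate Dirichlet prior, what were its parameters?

Dirichlet(9, 3, 12)

For a Dirichlet(α) prior with multinomial counts c, the posterior is Dirichlet(α + c) componentwise.
Subtract each count from the matching posterior parameter: 34−25=9, 25−22=3, 29−17=12.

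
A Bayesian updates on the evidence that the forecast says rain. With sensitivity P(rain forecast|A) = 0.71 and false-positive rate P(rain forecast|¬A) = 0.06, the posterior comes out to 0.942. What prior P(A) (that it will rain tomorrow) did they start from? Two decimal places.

Bayes' rule in odds form gives O(A|E) = O(A)·[P(E|A)/P(E|¬A)], hence O(A) = O(A|E)/LR.
Posterior odds = 0.942/(1−0.942) = 16.2414. LR = 0.71/0.06 = 11.8333.
Prior odds = 16.2414/11.8333 = 1.3725, so P(A) = 1.3725/(1+1.3725) ≈ 0.58.

P(A) = 0.58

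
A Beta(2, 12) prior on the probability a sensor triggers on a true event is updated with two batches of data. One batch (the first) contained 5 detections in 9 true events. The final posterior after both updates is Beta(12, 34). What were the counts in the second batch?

Because Beta–binomial updating is additive in the counts, the combined data contributed (α_post−α_prior, β_post−β_prior) successes and failures.
Total across both batches: 12−2=10 detections, 34−12=22 misses.
Subtract the first batch: 10−5=5 detections and 22−4=18 misses.

5 detections and 18 misses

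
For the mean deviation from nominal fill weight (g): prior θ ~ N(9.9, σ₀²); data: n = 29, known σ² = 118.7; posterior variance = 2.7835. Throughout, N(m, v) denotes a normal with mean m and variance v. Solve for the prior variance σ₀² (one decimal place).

Posterior precision equals prior precision plus data precision: 1/σ_n² = 1/σ₀² + n/σ².
So 1/σ₀² = 1/2.7835 − 29/118.7 = 0.359260 − 0.244313 = 0.114947.
Hence σ₀² = 1/0.114947 ≈ 8.7.

σ₀² = 8.7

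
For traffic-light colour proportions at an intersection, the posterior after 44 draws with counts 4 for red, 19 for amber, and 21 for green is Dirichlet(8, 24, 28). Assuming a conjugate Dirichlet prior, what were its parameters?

Dirichlet(4, 5, 7)

For a Dirichlet(α) prior with multinomial counts c, the posterior is Dirichlet(α + c) componentwise.
Subtract each count from the matching posterior parameter: 8−4=4, 24−19=5, 28−21=7.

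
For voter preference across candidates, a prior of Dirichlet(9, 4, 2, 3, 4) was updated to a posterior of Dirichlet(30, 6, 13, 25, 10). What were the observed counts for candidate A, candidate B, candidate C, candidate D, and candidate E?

counts (21, 2, 11, 22, 6)

For a Dirichlet(α) prior with multinomial counts c, the posterior is Dirichlet(α + c) componentwise.
Counts are posterior − prior componentwise: 30−9=21, 6−4=2, 13−2=11, 25−3=22, 10−4=6.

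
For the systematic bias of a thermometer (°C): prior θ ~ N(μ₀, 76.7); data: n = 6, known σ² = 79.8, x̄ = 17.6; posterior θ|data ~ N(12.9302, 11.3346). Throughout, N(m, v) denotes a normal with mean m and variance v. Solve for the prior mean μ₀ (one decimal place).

With known observation variance, the Normal–Normal posterior has precision τ_n = τ₀ + n/σ² and mean μ_n = (τ₀μ₀ + (n/σ²)x̄)/τ_n.
Here τ₀ = 1/76.7 = 0.013038 and τ_data = 6/79.8 = 0.075188, so τ_n = 0.088226.
Rearranging for μ₀: μ₀ = (μ_n·τ_n − τ_data·x̄)/τ₀ = (12.9302·0.088226 − 0.075188·17.6) / 0.013038 = -0.182529/0.013038 ≈ -14.0.

μ₀ = -14.0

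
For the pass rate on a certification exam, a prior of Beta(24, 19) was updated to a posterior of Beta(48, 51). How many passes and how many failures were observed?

24 passes and 32 failures

Beta is conjugate to the binomial likelihood: posterior = Beta(α+s, β+f).
So s = 48 − 24 = 24 and f = 51 − 19 = 32.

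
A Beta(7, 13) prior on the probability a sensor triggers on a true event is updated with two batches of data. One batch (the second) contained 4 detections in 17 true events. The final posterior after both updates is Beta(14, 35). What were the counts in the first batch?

Because Beta–binomial updating is additive in the counts, the combined data contributed (α_post−α_prior, β_post−β_prior) successes and failures.
Total across both batches: 14−7=7 detections, 35−13=22 misses.
Subtract the second batch: 7−4=3 detections and 22−13=9 misses.

3 detections and 9 misses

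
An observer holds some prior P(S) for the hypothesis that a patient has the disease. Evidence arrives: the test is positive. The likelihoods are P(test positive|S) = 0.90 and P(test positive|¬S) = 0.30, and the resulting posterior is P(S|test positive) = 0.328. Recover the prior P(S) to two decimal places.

P(S) = 0.14

In odds form, posterior odds = prior odds × likelihood ratio, so prior odds = posterior odds ÷ LR.
Posterior odds = 0.328/(1−0.328) = 0.4881. LR = 0.90/0.30 = 3.0000.
Prior odds = 0.4881/3.0000 = 0.1627, so P(S) = 0.1627/(1+0.1627) ≈ 0.14.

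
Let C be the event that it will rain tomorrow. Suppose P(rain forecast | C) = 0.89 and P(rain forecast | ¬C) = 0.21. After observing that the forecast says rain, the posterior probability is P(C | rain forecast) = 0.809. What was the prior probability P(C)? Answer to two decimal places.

P(C) = 0.50

In odds form, posterior odds = prior odds × likelihood ratio, so prior odds = posterior odds ÷ LR.
Posterior odds = 0.809/(1−0.809) = 4.2356. LR = 0.89/0.21 = 4.2381.
Prior odds = 4.2356/4.2381 = 0.9994, so P(C) = 0.9994/(1+0.9994) ≈ 0.50.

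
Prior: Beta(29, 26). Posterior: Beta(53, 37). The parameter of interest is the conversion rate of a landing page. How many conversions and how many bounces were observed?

A Beta(a, b) prior with s successes and f failures in binomial data gives a Beta(a+s, b+f) posterior.
Match parameters: s=53−29=24, f=37−26=11.

24 conversions and 11 bounces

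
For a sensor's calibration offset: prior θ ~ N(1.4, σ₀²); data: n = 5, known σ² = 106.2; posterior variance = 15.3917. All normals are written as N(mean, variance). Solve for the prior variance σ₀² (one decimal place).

For the Normal–Normal model with known σ², precisions add: τ_n = τ₀ + n/σ².
So 1/σ₀² = 1/15.3917 − 5/106.2 = 0.064970 − 0.047081 = 0.017889.
Hence σ₀² = 1/0.017889 ≈ 55.9.

σ₀² = 55.9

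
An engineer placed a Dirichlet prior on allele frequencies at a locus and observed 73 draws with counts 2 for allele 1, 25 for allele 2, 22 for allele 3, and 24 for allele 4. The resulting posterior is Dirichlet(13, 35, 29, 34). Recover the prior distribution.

Dirichlet(11, 10, 7, 10)

For a Dirichlet(α) prior with multinomial counts c, the posterior is Dirichlet(α + c) componentwise.
Subtract each count from the matching posterior parameter: 13−2=11, 35−25=10, 29−22=7, 34−24=10.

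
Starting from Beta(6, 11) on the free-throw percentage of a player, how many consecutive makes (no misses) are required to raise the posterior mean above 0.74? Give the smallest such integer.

After k makes and 0 misses the posterior is Beta(6+k, 11), with mean (6+k)/(6+11+k).
Set (6+k)/(17+k) > 0.74 and solve: k > (0.74·17 − 6)/(1 − 0.74) = 25.308.
The smallest integer exceeding 25.308 is 26.

k = 26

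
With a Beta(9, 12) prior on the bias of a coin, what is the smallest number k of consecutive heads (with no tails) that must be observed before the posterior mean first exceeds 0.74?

k = 26

After k heads and 0 tails the posterior is Beta(9+k, 12), with mean (9+k)/(9+12+k).
Set (9+k)/(21+k) > 0.74 and solve: k > (0.74·21 − 9)/(1 − 0.74) = 25.154.
The smallest integer exceeding 25.154 is 26.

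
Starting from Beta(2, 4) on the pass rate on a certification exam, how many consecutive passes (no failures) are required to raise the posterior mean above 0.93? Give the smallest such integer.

k = 52

After k passes and 0 failures the posterior is Beta(2+k, 4), with mean (2+k)/(2+4+k).
Set (2+k)/(6+k) > 0.93 and solve: k > (0.93·6 − 2)/(1 − 0.93) = 51.143.
The smallest integer exceeding 51.143 is 52, and checking k=52: (54)/(58) = 0.9310 > 0.93.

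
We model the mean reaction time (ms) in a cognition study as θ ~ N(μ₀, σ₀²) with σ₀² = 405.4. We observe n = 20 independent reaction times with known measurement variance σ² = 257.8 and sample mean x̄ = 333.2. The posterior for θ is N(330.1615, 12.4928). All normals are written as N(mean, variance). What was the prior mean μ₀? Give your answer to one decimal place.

With known observation variance, the Normal–Normal posterior has precision τ_n = τ₀ + n/σ² and mean μ_n = (τ₀μ₀ + (n/σ²)x̄)/τ_n.
Here τ₀ = 1/405.4 = 0.002467 and τ_data = 20/257.8 = 0.077580, so τ_n = 0.080047.
Rearranging for μ₀: μ₀ = (μ_n·τ_n − τ_data·x̄)/τ₀ = (330.1615·0.080047 − 0.077580·333.2) / 0.002467 = 0.578782/0.002467 ≈ 234.6.

μ₀ = 234.6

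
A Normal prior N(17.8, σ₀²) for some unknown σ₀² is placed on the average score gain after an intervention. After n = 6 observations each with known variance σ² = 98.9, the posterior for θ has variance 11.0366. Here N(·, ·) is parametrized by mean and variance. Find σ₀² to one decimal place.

σ₀² = 33.4

Posterior precision equals prior precision plus data precision: 1/σ_n² = 1/σ₀² + n/σ².
So 1/σ₀² = 1/11.0366 − 6/98.9 = 0.090608 − 0.060667 = 0.029941.
Hence σ₀² = 1/0.029941 ≈ 33.4.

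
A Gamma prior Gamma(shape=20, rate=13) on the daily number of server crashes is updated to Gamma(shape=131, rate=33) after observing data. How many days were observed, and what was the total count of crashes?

Gamma–Poisson conjugacy: posterior shape = α + Σxᵢ, posterior rate = β + n.
Matching: Σxᵢ = 131 − 20 = 111 and n = 33 − 13 = 20.

n = 20 days with total 111 crashes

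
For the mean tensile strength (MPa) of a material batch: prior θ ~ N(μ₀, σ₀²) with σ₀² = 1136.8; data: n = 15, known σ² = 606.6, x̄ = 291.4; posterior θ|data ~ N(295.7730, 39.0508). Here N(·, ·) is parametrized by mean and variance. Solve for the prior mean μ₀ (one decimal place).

μ₀ = 418.7

With known observation variance, the Normal–Normal posterior has precision τ_n = τ₀ + n/σ² and mean μ_n = (τ₀μ₀ + (n/σ²)x̄)/τ_n.
Here τ₀ = 1/1136.8 = 0.000880 and τ_data = 15/606.6 = 0.024728, so τ_n = 0.025608.
Rearranging for μ₀: μ₀ = (μ_n·τ_n − τ_data·x̄)/τ₀ = (295.7730·0.025608 − 0.024728·291.4) / 0.000880 = 0.368416/0.000880 ≈ 418.7.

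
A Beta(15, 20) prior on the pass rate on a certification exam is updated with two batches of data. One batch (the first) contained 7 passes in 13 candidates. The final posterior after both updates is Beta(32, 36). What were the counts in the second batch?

10 passes and 10 failures

Because Beta–binomial updating is additive in the counts, the combined data contributed (α_post−α_prior, β_post−β_prior) successes and failures.
Total across both batches: 32−15=17 passes, 36−20=16 failures.
Subtract the first batch: 17−7=10 passes and 16−6=10 failures.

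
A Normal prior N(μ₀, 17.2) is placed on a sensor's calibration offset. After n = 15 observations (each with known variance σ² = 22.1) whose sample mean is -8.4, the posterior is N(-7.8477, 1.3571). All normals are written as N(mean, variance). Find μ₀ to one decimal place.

The posterior mean is a precision-weighted average: μ_n = (τ₀μ₀ + τ_data·x̄)/(τ₀+τ_data), with τ₀=1/σ₀² and τ_data=n/σ².
Here τ₀ = 1/17.2 = 0.058140 and τ_data = 15/22.1 = 0.678733, so τ_n = 0.736873.
Rearranging for μ₀: μ₀ = (μ_n·τ_n − τ_data·x̄)/τ₀ = (-7.8477·0.736873 − 0.678733·-8.4) / 0.058140 = -0.081401/0.058140 ≈ -1.4.

μ₀ = -1.4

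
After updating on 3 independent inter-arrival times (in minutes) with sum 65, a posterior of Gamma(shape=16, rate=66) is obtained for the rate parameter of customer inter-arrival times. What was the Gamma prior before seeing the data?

Gamma–exponential conjugacy: posterior shape = α + n, posterior rate = β + Σtᵢ.
So α = 16 − 3 = 13 and β = 66 − 65 = 1.

Gamma(shape=13, rate=1)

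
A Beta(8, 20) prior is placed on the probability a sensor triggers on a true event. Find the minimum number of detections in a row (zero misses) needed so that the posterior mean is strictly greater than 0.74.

After k detections and 0 misses the posterior is Beta(8+k, 20), with mean (8+k)/(8+20+k).
Set (8+k)/(28+k) > 0.74 and solve: k > (0.74·28 − 8)/(1 − 0.74) = 48.923.
The smallest integer exceeding 48.923 is 49.

k = 49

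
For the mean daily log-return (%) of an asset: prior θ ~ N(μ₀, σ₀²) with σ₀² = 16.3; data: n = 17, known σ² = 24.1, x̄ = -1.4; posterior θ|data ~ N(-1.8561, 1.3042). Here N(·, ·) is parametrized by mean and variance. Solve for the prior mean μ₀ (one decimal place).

μ₀ = -7.1

The posterior mean is a precision-weighted average: μ_n = (τ₀μ₀ + τ_data·x̄)/(τ₀+τ_data), with τ₀=1/σ₀² and τ_data=n/σ².
Here τ₀ = 1/16.3 = 0.061350 and τ_data = 17/24.1 = 0.705394, so τ_n = 0.766744.
Rearranging for μ₀: μ₀ = (μ_n·τ_n − τ_data·x̄)/τ₀ = (-1.8561·0.766744 − 0.705394·-1.4) / 0.061350 = -0.435602/0.061350 ≈ -7.1.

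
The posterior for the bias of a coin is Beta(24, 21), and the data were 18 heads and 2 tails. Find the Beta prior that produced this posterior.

A Beta(α, β) prior with s successes and f failures in binomial data gives a Beta(α+s, β+f) posterior.
So α = 24 − 18 = 6 and β = 21 − 2 = 19.

Beta(6, 19)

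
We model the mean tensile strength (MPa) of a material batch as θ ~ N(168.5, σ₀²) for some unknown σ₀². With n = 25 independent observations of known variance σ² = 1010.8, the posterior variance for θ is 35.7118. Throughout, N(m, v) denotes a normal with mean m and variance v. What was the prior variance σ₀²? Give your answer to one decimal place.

For the Normal–Normal model with known σ², precisions add: τ_n = τ₀ + n/σ².
So 1/σ₀² = 1/35.7118 − 25/1010.8 = 0.028002 − 0.024733 = 0.003269.
Hence σ₀² = 1/0.003269 ≈ 305.9.

σ₀² = 305.9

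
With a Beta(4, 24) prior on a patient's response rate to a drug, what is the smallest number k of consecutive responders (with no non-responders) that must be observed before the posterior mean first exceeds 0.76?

After k responders and 0 non-responders the posterior is Beta(4+k, 24), with mean (4+k)/(4+24+k).
Set (4+k)/(28+k) > 0.76 and solve: k > (0.76·28 − 4)/(1 − 0.76) = 72.000.
The smallest integer exceeding 72.000 is 73.

k = 73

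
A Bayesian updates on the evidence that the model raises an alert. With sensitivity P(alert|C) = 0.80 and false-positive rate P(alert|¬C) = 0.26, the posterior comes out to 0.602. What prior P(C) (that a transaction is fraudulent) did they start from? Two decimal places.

Bayes' rule in odds form gives O(C|E) = O(C)·[P(E|C)/P(E|¬C)], hence O(C) = O(C|E)/LR.
Posterior odds = 0.602/(1−0.602) = 1.5126. LR = 0.80/0.26 = 3.0769.
Prior odds = 1.5126/3.0769 = 0.4916, so P(C) = 0.4916/(1+0.4916) ≈ 0.33.

P(C) = 0.33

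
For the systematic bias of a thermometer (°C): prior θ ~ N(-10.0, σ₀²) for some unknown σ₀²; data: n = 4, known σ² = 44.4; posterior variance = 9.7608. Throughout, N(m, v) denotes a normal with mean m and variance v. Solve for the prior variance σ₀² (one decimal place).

σ₀² = 80.9

Posterior precision equals prior precision plus data precision: 1/σ_n² = 1/σ₀² + n/σ².
So 1/σ₀² = 1/9.7608 − 4/44.4 = 0.102451 − 0.090090 = 0.012361.
Hence σ₀² = 1/0.012361 ≈ 80.9.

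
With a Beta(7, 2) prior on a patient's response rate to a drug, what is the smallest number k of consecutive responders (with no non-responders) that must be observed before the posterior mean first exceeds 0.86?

After k responders and 0 non-responders the posterior is Beta(7+k, 2), with mean (7+k)/(7+2+k).
Set (7+k)/(9+k) > 0.86 and solve: k > (0.86·9 − 7)/(1 − 0.86) = 5.286.
The smallest integer exceeding 5.286 is 6, and checking k=6: (13)/(15) = 0.8667 > 0.86.

k = 6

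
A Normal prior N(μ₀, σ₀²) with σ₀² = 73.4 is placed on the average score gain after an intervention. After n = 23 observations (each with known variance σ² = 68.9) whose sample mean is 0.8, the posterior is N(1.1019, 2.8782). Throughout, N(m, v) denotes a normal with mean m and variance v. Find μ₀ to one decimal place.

The posterior mean is a precision-weighted average: μ_n = (τ₀μ₀ + τ_data·x̄)/(τ₀+τ_data), with τ₀=1/σ₀² and τ_data=n/σ².
Here τ₀ = 1/73.4 = 0.013624 and τ_data = 23/68.9 = 0.333817, so τ_n = 0.347441.
Rearranging for μ₀: μ₀ = (μ_n·τ_n − τ_data·x̄)/τ₀ = (1.1019·0.347441 − 0.333817·0.8) / 0.013624 = 0.115792/0.013624 ≈ 8.5.

μ₀ = 8.5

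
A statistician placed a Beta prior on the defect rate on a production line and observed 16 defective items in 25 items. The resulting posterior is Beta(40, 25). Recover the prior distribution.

Beta(24, 16)

A Beta(a, b) prior with s successes and f failures in binomial data gives a Beta(a+s, b+f) posterior.
So a = 40 − 16 = 24 and b = 25 − 9 = 16.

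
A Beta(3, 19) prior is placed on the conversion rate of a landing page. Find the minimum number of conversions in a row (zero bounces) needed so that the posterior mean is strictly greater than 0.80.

After k conversions and 0 bounces the posterior is Beta(3+k, 19), with mean (3+k)/(3+19+k).
Set (3+k)/(22+k) > 0.80 and solve: k > (0.80·22 − 3)/(1 − 0.80) = 73.000.
The smallest integer exceeding 73.000 is 74, and checking k=74: (77)/(96) = 0.8021 > 0.80.

k = 74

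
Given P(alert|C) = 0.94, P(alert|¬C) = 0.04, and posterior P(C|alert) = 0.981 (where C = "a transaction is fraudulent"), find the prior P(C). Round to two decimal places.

In odds form, posterior odds = prior odds × likelihood ratio, so prior odds = posterior odds ÷ LR.
Posterior odds = 0.981/(1−0.981) = 51.6316. LR = 0.94/0.04 = 23.5000.
Prior odds = 51.6316/23.5000 = 2.1971, so P(C) = 2.1971/(1+2.1971) ≈ 0.69.

P(C) = 0.69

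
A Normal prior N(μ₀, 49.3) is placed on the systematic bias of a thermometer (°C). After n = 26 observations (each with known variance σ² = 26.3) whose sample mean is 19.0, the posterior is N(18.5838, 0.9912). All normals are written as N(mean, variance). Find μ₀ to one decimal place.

μ₀ = -1.7

The posterior mean is a precision-weighted average: μ_n = (τ₀μ₀ + τ_data·x̄)/(τ₀+τ_data), with τ₀=1/σ₀² and τ_data=n/σ².
Here τ₀ = 1/49.3 = 0.020284 and τ_data = 26/26.3 = 0.988593, so τ_n = 1.008877.
Rearranging for μ₀: μ₀ = (μ_n·τ_n − τ_data·x̄)/τ₀ = (18.5838·1.008877 − 0.988593·19.0) / 0.020284 = -0.034499/0.020284 ≈ -1.7.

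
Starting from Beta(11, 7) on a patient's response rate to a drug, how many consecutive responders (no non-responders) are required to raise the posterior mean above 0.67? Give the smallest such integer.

After k responders and 0 non-responders the posterior is Beta(11+k, 7), with mean (11+k)/(11+7+k).
Set (11+k)/(18+k) > 0.67 and solve: k > (0.67·18 − 11)/(1 − 0.67) = 3.212.
The smallest integer exceeding 3.212 is 4, and checking k=4: (15)/(22) = 0.6818 > 0.67.

k = 4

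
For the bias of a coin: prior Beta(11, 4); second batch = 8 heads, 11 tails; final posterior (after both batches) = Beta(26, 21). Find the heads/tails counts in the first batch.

7 heads and 6 tails

Sequential conjugate updates are equivalent to a single update on the pooled data, so total successes = posterior α − prior α and total failures = posterior β − prior β.
Total across both batches: 26−11=15 heads, 21−4=17 tails.
Subtract the second batch: 15−8=7 heads and 17−11=6 tails.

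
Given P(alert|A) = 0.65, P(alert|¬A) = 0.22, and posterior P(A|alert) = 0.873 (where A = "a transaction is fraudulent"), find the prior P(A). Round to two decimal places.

P(A) = 0.70

In odds form, posterior odds = prior odds × likelihood ratio, so prior odds = posterior odds ÷ LR.
Posterior odds = 0.873/(1−0.873) = 6.8740. LR = 0.65/0.22 = 2.9545.
Prior odds = 6.8740/2.9545 = 2.3266, so P(A) = 2.3266/(1+2.3266) ≈ 0.70.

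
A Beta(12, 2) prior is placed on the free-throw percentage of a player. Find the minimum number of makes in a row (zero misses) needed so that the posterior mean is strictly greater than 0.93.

After k makes and 0 misses the posterior is Beta(12+k, 2), with mean (12+k)/(12+2+k).
Set (12+k)/(14+k) > 0.93 and solve: k > (0.93·14 − 12)/(1 − 0.93) = 14.571.
The smallest integer exceeding 14.571 is 15, and checking k=15: (27)/(29) = 0.9310 > 0.93.

k = 15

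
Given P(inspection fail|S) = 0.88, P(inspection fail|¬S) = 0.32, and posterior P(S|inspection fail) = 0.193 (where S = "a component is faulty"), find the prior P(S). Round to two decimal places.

P(S) = 0.08

In odds form, posterior odds = prior odds × likelihood ratio, so prior odds = posterior odds ÷ LR.
Posterior odds = 0.193/(1−0.193) = 0.2392. LR = 0.88/0.32 = 2.7500.
Prior odds = 0.2392/2.7500 = 0.0870, so P(S) = 0.0870/(1+0.0870) ≈ 0.08.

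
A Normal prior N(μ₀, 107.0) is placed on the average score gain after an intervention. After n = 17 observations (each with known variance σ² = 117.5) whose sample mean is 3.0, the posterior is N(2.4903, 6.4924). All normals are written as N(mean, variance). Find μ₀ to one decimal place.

The posterior mean is a precision-weighted average: μ_n = (τ₀μ₀ + τ_data·x̄)/(τ₀+τ_data), with τ₀=1/σ₀² and τ_data=n/σ².
Here τ₀ = 1/107.0 = 0.009346 and τ_data = 17/117.5 = 0.144681, so τ_n = 0.154027.
Rearranging for μ₀: μ₀ = (μ_n·τ_n − τ_data·x̄)/τ₀ = (2.4903·0.154027 − 0.144681·3.0) / 0.009346 = -0.050470/0.009346 ≈ -5.4.

μ₀ = -5.4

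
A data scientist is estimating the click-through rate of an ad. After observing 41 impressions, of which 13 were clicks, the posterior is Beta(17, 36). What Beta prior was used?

A Beta(a, b) prior with s successes and f failures in binomial data gives a Beta(a+s, b+f) posterior.
Subtract the data counts: 17−13=4, 36−28=8.

Beta(4, 8)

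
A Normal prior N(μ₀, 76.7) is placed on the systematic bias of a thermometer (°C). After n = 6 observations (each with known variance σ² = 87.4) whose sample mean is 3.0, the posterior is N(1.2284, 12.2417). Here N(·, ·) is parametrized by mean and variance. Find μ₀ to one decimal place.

With known observation variance, the Normal–Normal posterior has precision τ_n = τ₀ + n/σ² and mean μ_n = (τ₀μ₀ + (n/σ²)x̄)/τ_n.
Here τ₀ = 1/76.7 = 0.013038 and τ_data = 6/87.4 = 0.068650, so τ_n = 0.081688.
Rearranging for μ₀: μ₀ = (μ_n·τ_n − τ_data·x̄)/τ₀ = (1.2284·0.081688 − 0.068650·3.0) / 0.013038 = -0.105604/0.013038 ≈ -8.1.

μ₀ = -8.1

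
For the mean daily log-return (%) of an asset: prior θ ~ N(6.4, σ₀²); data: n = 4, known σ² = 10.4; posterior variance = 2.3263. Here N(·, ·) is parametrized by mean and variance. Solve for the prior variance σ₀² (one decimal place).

σ₀² = 22.1

Posterior precision equals prior precision plus data precision: 1/σ_n² = 1/σ₀² + n/σ².
So 1/σ₀² = 1/2.3263 − 4/10.4 = 0.429867 − 0.384615 = 0.045252.
Hence σ₀² = 1/0.045252 ≈ 22.1.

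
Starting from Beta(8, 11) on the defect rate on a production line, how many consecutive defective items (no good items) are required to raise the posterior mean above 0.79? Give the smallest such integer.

k = 34

After k defective items and 0 good items the posterior is Beta(8+k, 11), with mean (8+k)/(8+11+k).
Set (8+k)/(19+k) > 0.79 and solve: k > (0.79·19 − 8)/(1 − 0.79) = 33.381.
The smallest integer exceeding 33.381 is 34.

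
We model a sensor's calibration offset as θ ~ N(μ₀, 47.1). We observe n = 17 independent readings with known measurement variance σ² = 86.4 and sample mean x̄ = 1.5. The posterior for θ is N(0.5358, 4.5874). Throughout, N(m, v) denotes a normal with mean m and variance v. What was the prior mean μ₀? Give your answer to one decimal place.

With known observation variance, the Normal–Normal posterior has precision τ_n = τ₀ + n/σ² and mean μ_n = (τ₀μ₀ + (n/σ²)x̄)/τ_n.
Here τ₀ = 1/47.1 = 0.021231 and τ_data = 17/86.4 = 0.196759, so τ_n = 0.217990.
Rearranging for μ₀: μ₀ = (μ_n·τ_n − τ_data·x̄)/τ₀ = (0.5358·0.217990 − 0.196759·1.5) / 0.021231 = -0.178339/0.021231 ≈ -8.4.

μ₀ = -8.4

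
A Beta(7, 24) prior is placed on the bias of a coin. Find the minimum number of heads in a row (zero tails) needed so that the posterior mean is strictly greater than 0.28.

After k heads and 0 tails the posterior is Beta(7+k, 24), with mean (7+k)/(7+24+k).
Set (7+k)/(31+k) > 0.28 and solve: k > (0.28·31 − 7)/(1 − 0.28) = 2.333.
The smallest integer exceeding 2.333 is 3.

k = 3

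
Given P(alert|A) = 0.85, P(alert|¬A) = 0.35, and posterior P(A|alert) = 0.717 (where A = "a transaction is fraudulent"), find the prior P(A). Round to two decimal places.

Bayes' rule in odds form gives O(A|E) = O(A)·[P(E|A)/P(E|¬A)], hence O(A) = O(A|E)/LR.
Posterior odds = 0.717/(1−0.717) = 2.5336. LR = 0.85/0.35 = 2.4286.
Prior odds = 2.5336/2.4286 = 1.0432, so P(A) = 1.0432/(1+1.0432) ≈ 0.51.

P(A) = 0.51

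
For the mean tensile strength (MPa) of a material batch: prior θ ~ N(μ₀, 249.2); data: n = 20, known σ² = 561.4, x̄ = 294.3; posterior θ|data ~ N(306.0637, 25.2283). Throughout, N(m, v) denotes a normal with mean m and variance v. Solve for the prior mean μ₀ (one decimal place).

μ₀ = 410.5

The posterior mean is a precision-weighted average: μ_n = (τ₀μ₀ + τ_data·x̄)/(τ₀+τ_data), with τ₀=1/σ₀² and τ_data=n/σ².
Here τ₀ = 1/249.2 = 0.004013 and τ_data = 20/561.4 = 0.035625, so τ_n = 0.039638.
Rearranging for μ₀: μ₀ = (μ_n·τ_n − τ_data·x̄)/τ₀ = (306.0637·0.039638 − 0.035625·294.3) / 0.004013 = 1.647315/0.004013 ≈ 410.5.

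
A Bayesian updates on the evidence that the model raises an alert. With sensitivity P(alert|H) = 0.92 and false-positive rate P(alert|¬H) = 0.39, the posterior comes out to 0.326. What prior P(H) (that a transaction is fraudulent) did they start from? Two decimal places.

P(H) = 0.17

Bayes' rule in odds form gives O(H|E) = O(H)·[P(E|H)/P(E|¬H)], hence O(H) = O(H|E)/LR.
Posterior odds = 0.326/(1−0.326) = 0.4837. LR = 0.92/0.39 = 2.3590.
Prior odds = 0.4837/2.3590 = 0.2050, so P(H) = 0.2050/(1+0.2050) ≈ 0.17.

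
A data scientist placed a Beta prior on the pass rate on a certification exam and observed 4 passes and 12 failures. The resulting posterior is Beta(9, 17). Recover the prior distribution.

Under Beta–binomial conjugacy the posterior parameters are (a+s, b+f).
So a = 9 − 4 = 5 and b = 17 − 12 = 5.

Beta(5, 5)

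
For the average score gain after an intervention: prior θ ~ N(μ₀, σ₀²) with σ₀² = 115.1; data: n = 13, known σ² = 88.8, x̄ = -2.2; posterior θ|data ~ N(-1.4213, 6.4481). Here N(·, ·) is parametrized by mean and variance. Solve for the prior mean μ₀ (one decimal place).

With known observation variance, the Normal–Normal posterior has precision τ_n = τ₀ + n/σ² and mean μ_n = (τ₀μ₀ + (n/σ²)x̄)/τ_n.
Here τ₀ = 1/115.1 = 0.008688 and τ_data = 13/88.8 = 0.146396, so τ_n = 0.155084.
Rearranging for μ₀: μ₀ = (μ_n·τ_n − τ_data·x̄)/τ₀ = (-1.4213·0.155084 − 0.146396·-2.2) / 0.008688 = 0.101650/0.008688 ≈ 11.7.

μ₀ = 11.7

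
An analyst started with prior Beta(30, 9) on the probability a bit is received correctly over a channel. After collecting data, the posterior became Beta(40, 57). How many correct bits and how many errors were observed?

10 correct bits and 48 errors

Under Beta–binomial conjugacy the posterior parameters are (α+s, β+f).
Match parameters: s=40−30=10, f=57−9=48.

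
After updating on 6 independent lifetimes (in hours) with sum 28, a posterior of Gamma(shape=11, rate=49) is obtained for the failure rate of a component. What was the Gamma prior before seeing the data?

Gamma(shape=5, rate=21)

For an exponential likelihood with a Gamma(α, β) prior on the rate, n observations with total T give posterior Gamma(α+n, β+T).
So α = 11 − 6 = 5 and β = 49 − 28 = 21.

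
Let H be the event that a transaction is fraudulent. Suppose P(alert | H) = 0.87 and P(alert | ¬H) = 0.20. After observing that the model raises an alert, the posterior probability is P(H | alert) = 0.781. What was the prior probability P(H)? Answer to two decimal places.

P(H) = 0.45

In odds form, posterior odds = prior odds × likelihood ratio, so prior odds = posterior odds ÷ LR.
Posterior odds = 0.781/(1−0.781) = 3.5662. LR = 0.87/0.20 = 4.3500.
Prior odds = 3.5662/4.3500 = 0.8198, so P(H) = 0.8198/(1+0.8198) ≈ 0.45.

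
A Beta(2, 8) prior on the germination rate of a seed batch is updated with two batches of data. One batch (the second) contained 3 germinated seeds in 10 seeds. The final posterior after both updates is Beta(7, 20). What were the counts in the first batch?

2 germinated seeds and 5 non-germinating seeds

Sequential conjugate updates are equivalent to a single update on the pooled data, so total successes = posterior α − prior α and total failures = posterior β − prior β.
Total across both batches: 7−2=5 germinated seeds, 20−8=12 non-germinating seeds.
Subtract the second batch: 5−3=2 germinated seeds and 12−7=5 non-germinating seeds.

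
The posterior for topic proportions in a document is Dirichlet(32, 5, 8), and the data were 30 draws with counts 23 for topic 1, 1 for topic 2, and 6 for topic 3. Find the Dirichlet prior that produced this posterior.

Dirichlet(9, 4, 2)

For a Dirichlet(α) prior with multinomial counts c, the posterior is Dirichlet(α + c) componentwise.
Subtract each count from the matching posterior parameter: 32−23=9, 5−1=4, 8−6=2.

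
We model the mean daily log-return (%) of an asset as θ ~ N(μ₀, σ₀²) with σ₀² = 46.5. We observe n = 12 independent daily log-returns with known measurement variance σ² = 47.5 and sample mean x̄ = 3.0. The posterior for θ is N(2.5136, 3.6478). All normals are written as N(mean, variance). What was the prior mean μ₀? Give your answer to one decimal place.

μ₀ = -3.2

The posterior mean is a precision-weighted average: μ_n = (τ₀μ₀ + τ_data·x̄)/(τ₀+τ_data), with τ₀=1/σ₀² and τ_data=n/σ².
Here τ₀ = 1/46.5 = 0.021505 and τ_data = 12/47.5 = 0.252632, so τ_n = 0.274137.
Rearranging for μ₀: μ₀ = (μ_n·τ_n − τ_data·x̄)/τ₀ = (2.5136·0.274137 − 0.252632·3.0) / 0.021505 = -0.068825/0.021505 ≈ -3.2.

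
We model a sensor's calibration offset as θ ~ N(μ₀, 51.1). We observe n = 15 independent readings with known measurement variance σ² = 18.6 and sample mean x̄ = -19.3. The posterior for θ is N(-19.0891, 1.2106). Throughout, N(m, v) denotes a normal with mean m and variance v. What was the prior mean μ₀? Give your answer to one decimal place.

μ₀ = -10.4

The posterior mean is a precision-weighted average: μ_n = (τ₀μ₀ + τ_data·x̄)/(τ₀+τ_data), with τ₀=1/σ₀² and τ_data=n/σ².
Here τ₀ = 1/51.1 = 0.019569 and τ_data = 15/18.6 = 0.806452, so τ_n = 0.826021.
Rearranging for μ₀: μ₀ = (μ_n·τ_n − τ_data·x̄)/τ₀ = (-19.0891·0.826021 − 0.806452·-19.3) / 0.019569 = -0.203474/0.019569 ≈ -10.4.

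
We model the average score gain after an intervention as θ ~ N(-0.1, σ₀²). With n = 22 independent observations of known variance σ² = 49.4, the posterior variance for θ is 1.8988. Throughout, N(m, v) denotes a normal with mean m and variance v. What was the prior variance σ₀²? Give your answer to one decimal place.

For the Normal–Normal model with known σ², precisions add: τ_n = τ₀ + n/σ².
So 1/σ₀² = 1/1.8988 − 22/49.4 = 0.526648 − 0.445344 = 0.081304.
Hence σ₀² = 1/0.081304 ≈ 12.3.

σ₀² = 12.3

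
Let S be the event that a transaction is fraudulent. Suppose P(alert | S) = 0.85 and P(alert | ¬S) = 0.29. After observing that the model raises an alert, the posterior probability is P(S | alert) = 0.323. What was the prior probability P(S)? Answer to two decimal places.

P(S) = 0.14

In odds form, posterior odds = prior odds × likelihood ratio, so prior odds = posterior odds ÷ LR.
Posterior odds = 0.323/(1−0.323) = 0.4771. LR = 0.85/0.29 = 2.9310.
Prior odds = 0.4771/2.9310 = 0.1628, so P(S) = 0.1628/(1+0.1628) ≈ 0.14.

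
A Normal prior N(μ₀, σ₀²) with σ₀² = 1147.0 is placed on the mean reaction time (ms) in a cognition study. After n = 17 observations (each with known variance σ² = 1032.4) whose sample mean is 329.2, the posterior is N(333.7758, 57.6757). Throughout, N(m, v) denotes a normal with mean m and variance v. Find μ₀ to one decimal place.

With known observation variance, the Normal–Normal posterior has precision τ_n = τ₀ + n/σ² and mean μ_n = (τ₀μ₀ + (n/σ²)x̄)/τ_n.
Here τ₀ = 1/1147.0 = 0.000872 and τ_data = 17/1032.4 = 0.016466, so τ_n = 0.017338.
Rearranging for μ₀: μ₀ = (μ_n·τ_n − τ_data·x̄)/τ₀ = (333.7758·0.017338 − 0.016466·329.2) / 0.000872 = 0.366398/0.000872 ≈ 420.2.

μ₀ = 420.2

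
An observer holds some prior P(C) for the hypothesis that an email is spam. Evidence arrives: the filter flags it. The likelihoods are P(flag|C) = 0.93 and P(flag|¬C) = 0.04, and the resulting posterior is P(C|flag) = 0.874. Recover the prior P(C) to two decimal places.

P(C) = 0.23

Bayes' rule in odds form gives O(C|E) = O(C)·[P(E|C)/P(E|¬C)], hence O(C) = O(C|E)/LR.
Posterior odds = 0.874/(1−0.874) = 6.9365. LR = 0.93/0.04 = 23.2500.
Prior odds = 6.9365/23.2500 = 0.2983, so P(C) = 0.2983/(1+0.2983) ≈ 0.23.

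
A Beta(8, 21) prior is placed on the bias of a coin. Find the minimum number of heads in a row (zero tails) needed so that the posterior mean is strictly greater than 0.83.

After k heads and 0 tails the posterior is Beta(8+k, 21), with mean (8+k)/(8+21+k).
Set (8+k)/(29+k) > 0.83 and solve: k > (0.83·29 − 8)/(1 − 0.83) = 94.529.
The smallest integer exceeding 94.529 is 95.

k = 95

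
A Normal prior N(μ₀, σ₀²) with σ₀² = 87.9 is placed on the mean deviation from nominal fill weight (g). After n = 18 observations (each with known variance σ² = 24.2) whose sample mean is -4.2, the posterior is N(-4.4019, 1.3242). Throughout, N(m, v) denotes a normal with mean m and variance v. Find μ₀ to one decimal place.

μ₀ = -17.6

With known observation variance, the Normal–Normal posterior has precision τ_n = τ₀ + n/σ² and mean μ_n = (τ₀μ₀ + (n/σ²)x̄)/τ_n.
Here τ₀ = 1/87.9 = 0.011377 and τ_data = 18/24.2 = 0.743802, so τ_n = 0.755179.
Rearranging for μ₀: μ₀ = (μ_n·τ_n − τ_data·x̄)/τ₀ = (-4.4019·0.755179 − 0.743802·-4.2) / 0.011377 = -0.200254/0.011377 ≈ -17.6.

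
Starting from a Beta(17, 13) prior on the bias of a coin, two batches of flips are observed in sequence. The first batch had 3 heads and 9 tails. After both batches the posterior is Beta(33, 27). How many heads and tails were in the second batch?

Sequential conjugate updates are equivalent to a single update on the pooled data, so total successes = posterior α − prior α and total failures = posterior β − prior β.
Total across both batches: 33−17=16 heads, 27−13=14 tails.
Subtract the first batch: 16−3=13 heads and 14−9=5 tails.

13 heads and 5 tails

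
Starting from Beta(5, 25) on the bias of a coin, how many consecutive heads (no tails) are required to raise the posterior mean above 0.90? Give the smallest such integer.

k = 221

After k heads and 0 tails the posterior is Beta(5+k, 25), with mean (5+k)/(5+25+k).
Set (5+k)/(30+k) > 0.90 and solve: k > (0.90·30 − 5)/(1 − 0.90) = 220.000.
The smallest integer exceeding 220.000 is 221, and checking k=221: (226)/(251) = 0.9004 > 0.90.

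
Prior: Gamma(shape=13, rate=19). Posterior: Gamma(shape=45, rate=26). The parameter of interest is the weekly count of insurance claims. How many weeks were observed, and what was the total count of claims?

A Gamma(α, β) prior (rate parametrization) on a Poisson rate with n observations summing to S gives posterior Gamma(α+S, β+n).
Matching: Σxᵢ = 45 − 13 = 32 and n = 26 − 19 = 7.

n = 7 weeks with total 32 claims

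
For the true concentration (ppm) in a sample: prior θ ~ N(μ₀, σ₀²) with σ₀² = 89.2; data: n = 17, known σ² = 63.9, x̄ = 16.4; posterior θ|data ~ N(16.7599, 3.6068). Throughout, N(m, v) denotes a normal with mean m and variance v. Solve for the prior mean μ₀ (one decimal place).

The posterior mean is a precision-weighted average: μ_n = (τ₀μ₀ + τ_data·x̄)/(τ₀+τ_data), with τ₀=1/σ₀² and τ_data=n/σ².
Here τ₀ = 1/89.2 = 0.011211 and τ_data = 17/63.9 = 0.266041, so τ_n = 0.277252.
Rearranging for μ₀: μ₀ = (μ_n·τ_n − τ_data·x̄)/τ₀ = (16.7599·0.277252 − 0.266041·16.4) / 0.011211 = 0.283643/0.011211 ≈ 25.3.

μ₀ = 25.3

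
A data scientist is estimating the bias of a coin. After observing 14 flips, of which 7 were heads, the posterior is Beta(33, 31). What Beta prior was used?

Under Beta–binomial conjugacy the posterior parameters are (a+s, b+f).
Subtract the data counts: 33−7=26, 31−7=24.

Beta(26, 24)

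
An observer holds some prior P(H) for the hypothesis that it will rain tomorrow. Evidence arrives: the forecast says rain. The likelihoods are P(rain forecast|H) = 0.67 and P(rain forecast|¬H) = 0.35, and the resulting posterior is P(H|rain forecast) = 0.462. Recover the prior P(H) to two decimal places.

Bayes' rule in odds form gives O(H|E) = O(H)·[P(E|H)/P(E|¬H)], hence O(H) = O(H|E)/LR.
Posterior odds = 0.462/(1−0.462) = 0.8587. LR = 0.67/0.35 = 1.9143.
Prior odds = 0.8587/1.9143 = 0.4486, so P(H) = 0.4486/(1+0.4486) ≈ 0.31.

P(H) = 0.31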